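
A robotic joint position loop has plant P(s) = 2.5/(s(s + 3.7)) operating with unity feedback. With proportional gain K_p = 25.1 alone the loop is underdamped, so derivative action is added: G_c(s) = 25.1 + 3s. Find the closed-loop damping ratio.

Forward path: (25.1 + 3s)·2.5/(s(s+3.7)). The closed-loop characteristic equation is s² + (3.7 + 2.5·3)s + 2.5·25.1 = 0.
That is s² + 11.2s + 62.75 = 0, so ω_n = 7.921 rad/s and ζ = 11.2/(2·7.921) = 0.7069.

ζ = 0.707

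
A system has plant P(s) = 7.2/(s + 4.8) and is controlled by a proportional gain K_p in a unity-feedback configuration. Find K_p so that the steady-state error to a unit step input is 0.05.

Steady-state error for a unit step on this type-0 loop is 1/(1 + K_p·P(0)).
P(0) = 1.5. Require 1/(1 + K_p·1.5) = 0.05, so 1 + 1.5·K_p = 20.
K_p = (20 − 1)/1.5 = 12.7.

K_p = 12.7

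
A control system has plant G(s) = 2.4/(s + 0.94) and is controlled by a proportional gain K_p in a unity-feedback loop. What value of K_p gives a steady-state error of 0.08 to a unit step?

For a type-0 loop with proportional control, e_ss = 1/(1 + K_p·G(0)).
G(0) = 2.553. Require 1/(1 + K_p·2.553) = 0.08, so 1 + 2.553·K_p = 12.5.
K_p = (12.5 − 1)/2.553 = 4.5.

K_p = 4.5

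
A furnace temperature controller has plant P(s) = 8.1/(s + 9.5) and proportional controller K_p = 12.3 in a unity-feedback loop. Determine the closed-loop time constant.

Closed-loop transfer function: T(s) = K_p·P(s)/(1 + K_p·P(s)) = 99.63/(s + 9.5 + 99.63) = 99.63/(s + 109.1).
Time constant τ = 1/109.1 = 0.00916 s.

τ = 0.00916 s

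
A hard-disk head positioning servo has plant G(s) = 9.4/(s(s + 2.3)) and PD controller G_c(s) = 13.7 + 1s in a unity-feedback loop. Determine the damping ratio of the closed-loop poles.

ζ = 0.516

Forward path: (13.7 + 1s)·9.4/(s(s+2.3)). The closed-loop characteristic equation is s² + (2.3 + 9.4·1)s + 9.4·13.7 = 0.
That is s² + 11.7s + 128.8 = 0, so ω_n = 11.35 rad/s and ζ = 11.7/(2·11.35) = 0.5155.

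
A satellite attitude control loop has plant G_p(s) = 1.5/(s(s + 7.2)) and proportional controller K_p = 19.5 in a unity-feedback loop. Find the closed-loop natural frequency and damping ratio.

1 + K_p·G_p(s) = 0 gives s² + 7.2s + 29.25 = 0.
So ω_n² = 29.25 ⇒ ω_n = 5.408 rad/s, and ζ = 7.2/(2ω_n) = 0.666.

ω_n = 5.41 rad/s, ζ = 0.666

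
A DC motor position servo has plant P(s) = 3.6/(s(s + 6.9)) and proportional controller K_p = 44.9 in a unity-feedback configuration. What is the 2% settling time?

T_s ≈ 1.16 s

Closed-loop characteristic equation: s² + 6.9s + 161.6 = 0, so ω_n = 12.71 rad/s and ζ = 6.9/(2·12.71) = 0.2714.
2% settling time T_s ≈ 4/(ζω_n) = 4/3.45 = 1.16 s.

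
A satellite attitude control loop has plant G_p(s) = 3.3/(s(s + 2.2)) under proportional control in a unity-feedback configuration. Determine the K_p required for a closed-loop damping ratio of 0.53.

Closed-loop characteristic equation: s² + 2.2s + K_p·3.3 = 0.
So ω_n = √(3.3K_p) and 2ζω_n = 2.2, giving ζ = 2.2/(2√(3.3K_p)).
Setting ζ = 0.53: √(3.3K_p) = 2.2/(2·0.53) = 2.075, so K_p = 4.308/3.3 = 1.31.

K_p = 1.31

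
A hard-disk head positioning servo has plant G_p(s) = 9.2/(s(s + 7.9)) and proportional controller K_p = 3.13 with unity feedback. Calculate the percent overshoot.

The closed-loop denominator s² + 7.9s + 28.8 gives ω_n = √28.8 = 5.366 and ζ = 7.9/(2ω_n) = 0.7361.
%OS = 100·exp(−πζ/√(1−ζ²)) = 100·exp(−π·0.7361/√0.4582) = 3.28%.

3.28%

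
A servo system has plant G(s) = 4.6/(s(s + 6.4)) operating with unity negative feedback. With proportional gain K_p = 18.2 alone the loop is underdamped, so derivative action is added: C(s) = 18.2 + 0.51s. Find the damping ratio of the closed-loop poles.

ζ = 0.478

Forward path: (18.2 + 0.51s)·4.6/(s(s+6.4)). The closed-loop characteristic equation is s² + (6.4 + 4.6·0.51)s + 4.6·18.2 = 0.
That is s² + 8.746s + 83.72 = 0, so ω_n = 9.15 rad/s and ζ = 8.746/(2·9.15) = 0.4779.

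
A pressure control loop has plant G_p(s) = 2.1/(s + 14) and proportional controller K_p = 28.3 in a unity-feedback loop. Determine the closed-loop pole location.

s = -73.43

Closed-loop transfer function: T(s) = K_p·G_p(s)/(1 + K_p·G_p(s)) = 59.43/(s + 14 + 59.43) = 59.43/(s + 73.43).
The closed-loop pole is at s = −73.43.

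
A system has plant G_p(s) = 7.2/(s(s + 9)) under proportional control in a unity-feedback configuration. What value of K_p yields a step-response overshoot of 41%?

K_p = 37.7

From %OS = 100·exp(−πζ/√(1−ζ²)) = 41%, ζ = −ln(0.41)/√(π²+ln²(0.41)) = 0.273.
Characteristic equation s² + 9s + 7.2K_p = 0 gives ζ = 9/(2√(7.2K_p)).
Setting ζ = 0.273: √(7.2K_p) = 9/(2·0.273) = 16.48, so K_p = 271.7/7.2 = 37.7.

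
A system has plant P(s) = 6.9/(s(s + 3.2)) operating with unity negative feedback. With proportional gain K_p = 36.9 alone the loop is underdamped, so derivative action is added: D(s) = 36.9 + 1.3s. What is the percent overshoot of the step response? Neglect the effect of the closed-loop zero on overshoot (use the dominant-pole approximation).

Forward path: (36.9 + 1.3s)·6.9/(s(s+3.2)). The closed-loop characteristic equation is s² + (3.2 + 6.9·1.3)s + 6.9·36.9 = 0.
That is s² + 12.17s + 254.6 = 0, so ω_n = 15.96 rad/s and ζ = 12.17/(2·15.96) = 0.3813.
%OS = 100·exp(−πζ/√(1−ζ²)) = 27.4%.

27.4%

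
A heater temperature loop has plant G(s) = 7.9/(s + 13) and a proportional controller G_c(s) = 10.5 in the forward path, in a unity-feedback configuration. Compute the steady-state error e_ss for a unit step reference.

The loop is type 0. Static position error constant K_pos = G_c(0)·G(0) = 10.5·0.6077 = 6.381.
Steady-state error to a unit step: e_ss = 1/(1+K_pos) = 1/7.381 = 0.135.

0.135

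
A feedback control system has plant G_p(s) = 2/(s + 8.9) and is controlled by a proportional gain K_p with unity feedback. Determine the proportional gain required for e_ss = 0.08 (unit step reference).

For a type-0 loop with proportional control, e_ss = 1/(1 + K_p·G_p(0)).
G_p(0) = 0.2247. Require 1/(1 + K_p·0.2247) = 0.08, so 1 + 0.2247·K_p = 12.5.
K_p = (12.5 − 1)/0.2247 = 51.2.

K_p = 51.2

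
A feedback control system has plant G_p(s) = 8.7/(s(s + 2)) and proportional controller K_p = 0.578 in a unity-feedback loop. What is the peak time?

T_p = 1.57 s

From 1 + K_pG_p(s) = 0: s² + 2s + 5.029 = 0 ⇒ ω_n = 2.242, ζ = 0.4459.
Damped frequency ω_d = ω_n√(1−ζ²) = 2.007 rad/s, so peak time T_p = π/ω_d = 1.57 s.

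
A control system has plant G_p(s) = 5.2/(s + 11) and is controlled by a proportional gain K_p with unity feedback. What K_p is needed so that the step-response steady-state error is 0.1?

The loop is type 0, so e_ss(step) = 1/(1 + K_pos) with K_pos = K_p·G_p(0).
G_p(0) = 0.4727. Require 1/(1 + K_p·0.4727) = 0.1, so 1 + 0.4727·K_p = 10.
K_p = (10 − 1)/0.4727 = 19.

K_p = 19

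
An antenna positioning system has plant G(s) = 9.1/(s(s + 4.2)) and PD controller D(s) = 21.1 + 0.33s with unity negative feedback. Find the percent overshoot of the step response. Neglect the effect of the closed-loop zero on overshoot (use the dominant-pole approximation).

Forward path: (21.1 + 0.33s)·9.1/(s(s+4.2)). The closed-loop characteristic equation is s² + (4.2 + 9.1·0.33)s + 9.1·21.1 = 0.
That is s² + 7.203s + 192 = 0, so ω_n = 13.86 rad/s and ζ = 7.203/(2·13.86) = 0.2599.
%OS = 100·exp(−πζ/√(1−ζ²)) = 42.9%.

42.9%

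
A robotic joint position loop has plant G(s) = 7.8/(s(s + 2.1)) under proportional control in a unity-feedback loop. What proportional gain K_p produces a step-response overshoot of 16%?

K_p = 0.557

From %OS = 100·exp(−πζ/√(1−ζ²)) = 16%, ζ = −ln(0.16)/√(π²+ln²(0.16)) = 0.5039.
Characteristic equation s² + 2.1s + 7.8K_p = 0 gives ζ = 2.1/(2√(7.8K_p)).
Setting ζ = 0.5039: √(7.8K_p) = 2.1/(2·0.5039) = 2.084, so K_p = 4.343/7.8 = 0.557.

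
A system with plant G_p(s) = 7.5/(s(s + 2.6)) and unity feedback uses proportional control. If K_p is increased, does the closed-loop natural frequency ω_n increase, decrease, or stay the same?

increase

ω_n = √(7.5·K_p), which grows with K_p.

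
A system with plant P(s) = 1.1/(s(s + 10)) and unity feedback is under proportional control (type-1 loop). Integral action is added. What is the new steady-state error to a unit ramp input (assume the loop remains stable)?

The integrator raises the loop to type 2, so K_v → ∞ and e_ss to a ramp is zero.

0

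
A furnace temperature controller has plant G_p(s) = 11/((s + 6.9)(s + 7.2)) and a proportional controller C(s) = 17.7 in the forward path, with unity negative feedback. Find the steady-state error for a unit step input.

The loop is type 0. Static position error constant K_pos = C(0)·G_p(0) = 17.7·0.2214 = 3.919.
Steady-state error to a unit step: e_ss = 1/(1+K_pos) = 1/4.919 = 0.203.

0.203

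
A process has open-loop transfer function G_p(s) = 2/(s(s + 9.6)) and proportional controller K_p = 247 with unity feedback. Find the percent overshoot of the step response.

From 1 + K_pG_p(s) = 0: s² + 9.6s + 494 = 0 ⇒ ω_n = 22.23, ζ = 0.216.
%OS = 100·exp(−πζ/√(1−ζ²)) = 100·exp(−π·0.216/√0.9534) = 49.9%.

49.9%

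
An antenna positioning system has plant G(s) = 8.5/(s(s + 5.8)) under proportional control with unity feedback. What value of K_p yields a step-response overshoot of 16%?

K_p = 3.9

From %OS = 100·exp(−πζ/√(1−ζ²)) = 16%, ζ = −ln(0.16)/√(π²+ln²(0.16)) = 0.5039.
Characteristic equation s² + 5.8s + 8.5K_p = 0 gives ζ = 5.8/(2√(8.5K_p)).
Setting ζ = 0.5039: √(8.5K_p) = 5.8/(2·0.5039) = 5.755, so K_p = 33.13/8.5 = 3.9.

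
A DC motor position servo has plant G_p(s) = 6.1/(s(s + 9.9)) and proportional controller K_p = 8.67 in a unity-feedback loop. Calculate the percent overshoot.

5.4%

Closed-loop characteristic equation: s² + 9.9s + 52.89 = 0, so ω_n = 7.272 rad/s and ζ = 9.9/(2·7.272) = 0.6807.
%OS = 100·exp(−πζ/√(1−ζ²)) = 100·exp(−π·0.6807/√0.5367) = 5.4%.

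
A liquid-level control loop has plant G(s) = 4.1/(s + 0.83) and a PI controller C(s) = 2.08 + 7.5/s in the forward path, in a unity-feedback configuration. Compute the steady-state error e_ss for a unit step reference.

0

The open loop C(s)G(s) has a pole at the origin (type 1), so the static position error constant is infinite and e_ss = 1/(1+∞) = 0.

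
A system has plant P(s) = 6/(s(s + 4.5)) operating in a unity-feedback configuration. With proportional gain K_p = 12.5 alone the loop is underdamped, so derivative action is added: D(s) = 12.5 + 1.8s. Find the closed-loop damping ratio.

ζ = 0.883

Forward path: (12.5 + 1.8s)·6/(s(s+4.5)). The closed-loop characteristic equation is s² + (4.5 + 6·1.8)s + 6·12.5 = 0.
That is s² + 15.3s + 75 = 0, so ω_n = 8.66 rad/s and ζ = 15.3/(2·8.66) = 0.8833.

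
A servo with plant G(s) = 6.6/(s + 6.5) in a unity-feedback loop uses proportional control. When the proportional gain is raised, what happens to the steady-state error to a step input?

The position error constant K_pos = K_p·G(0) grows with K_p, and e_ss = 1/(1+K_pos) falls.

decrease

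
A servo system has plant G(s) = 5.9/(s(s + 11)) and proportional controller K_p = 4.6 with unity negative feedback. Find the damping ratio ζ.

ζ = 1.06

The closed-loop denominator is s(s+11) + 4.6·5.9 = s² + 11s + 27.14.
So ω_n² = 27.14 ⇒ ω_n = 5.21 rad/s, and ζ = 11/(2ω_n) = 1.06.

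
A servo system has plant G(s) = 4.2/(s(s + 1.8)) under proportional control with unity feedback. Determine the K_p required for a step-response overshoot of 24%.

From %OS = 100·exp(−πζ/√(1−ζ²)) = 24%, ζ = −ln(0.24)/√(π²+ln²(0.24)) = 0.4136.
Characteristic equation s² + 1.8s + 4.2K_p = 0 gives ζ = 1.8/(2√(4.2K_p)).
Setting ζ = 0.4136: √(4.2K_p) = 1.8/(2·0.4136) = 2.176, so K_p = 4.735/4.2 = 1.13.

K_p = 1.13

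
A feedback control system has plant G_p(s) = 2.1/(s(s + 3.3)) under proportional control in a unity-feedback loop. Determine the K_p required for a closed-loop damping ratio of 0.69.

Closed-loop characteristic equation: s² + 3.3s + K_p·2.1 = 0.
So ω_n = √(2.1K_p) and 2ζω_n = 3.3, giving ζ = 3.3/(2√(2.1K_p)).
Setting ζ = 0.69: √(2.1K_p) = 3.3/(2·0.69) = 2.391, so K_p = 5.718/2.1 = 2.72.

K_p = 2.72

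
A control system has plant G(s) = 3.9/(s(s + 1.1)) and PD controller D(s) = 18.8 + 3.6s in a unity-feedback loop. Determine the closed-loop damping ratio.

ζ = 0.884

Forward path: (18.8 + 3.6s)·3.9/(s(s+1.1)). The closed-loop characteristic equation is s² + (1.1 + 3.9·3.6)s + 3.9·18.8 = 0.
That is s² + 15.14s + 73.32 = 0, so ω_n = 8.563 rad/s and ζ = 15.14/(2·8.563) = 0.8841.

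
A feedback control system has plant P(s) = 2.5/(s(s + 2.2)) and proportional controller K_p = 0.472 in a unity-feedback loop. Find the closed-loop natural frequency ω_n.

ω_n = 1.09 rad/s

With unity feedback the closed-loop characteristic equation is s² + 2.2s + 0.472·2.5 = s² + 2.2s + 1.18 = 0.
Matching s² + 2ζω_n s + ω_n²: ω_n = √1.18 = 1.086 rad/s and 2ζω_n = 2.2, so ζ = 2.2/(2·1.086) = 1.01.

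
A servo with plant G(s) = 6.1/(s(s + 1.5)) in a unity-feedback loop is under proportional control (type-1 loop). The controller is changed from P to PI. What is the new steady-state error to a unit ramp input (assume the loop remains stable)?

0

The integrator raises the loop to type 2, so K_v → ∞ and e_ss to a ramp is zero.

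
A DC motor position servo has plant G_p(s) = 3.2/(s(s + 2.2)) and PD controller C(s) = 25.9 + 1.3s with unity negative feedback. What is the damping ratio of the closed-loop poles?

Forward path: (25.9 + 1.3s)·3.2/(s(s+2.2)). The closed-loop characteristic equation is s² + (2.2 + 3.2·1.3)s + 3.2·25.9 = 0.
That is s² + 6.36s + 82.88 = 0, so ω_n = 9.104 rad/s and ζ = 6.36/(2·9.104) = 0.3493.

ζ = 0.349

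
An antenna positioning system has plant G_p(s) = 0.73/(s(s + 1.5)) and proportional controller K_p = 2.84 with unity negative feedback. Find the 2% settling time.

T_s ≈ 5.33 s

Closed-loop characteristic equation: s² + 1.5s + 2.073 = 0, so ω_n = 1.44 rad/s and ζ = 1.5/(2·1.44) = 0.5209.
2% settling time T_s ≈ 4/(ζω_n) = 4/0.75 = 5.33 s.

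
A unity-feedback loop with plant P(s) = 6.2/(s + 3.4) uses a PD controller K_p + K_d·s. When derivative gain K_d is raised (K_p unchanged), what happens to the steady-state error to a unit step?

K_d affects only the transient (the s-coefficient); the DC loop gain, and hence e_ss, depends only on K_p.

unchanged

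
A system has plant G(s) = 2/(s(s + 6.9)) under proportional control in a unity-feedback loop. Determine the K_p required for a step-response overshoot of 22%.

From %OS = 100·exp(−πζ/√(1−ζ²)) = 22%, ζ = −ln(0.22)/√(π²+ln²(0.22)) = 0.4342.
Characteristic equation s² + 6.9s + 2K_p = 0 gives ζ = 6.9/(2√(2K_p)).
Setting ζ = 0.4342: √(2K_p) = 6.9/(2·0.4342) = 7.946, so K_p = 63.14/2 = 31.6.

K_p = 31.6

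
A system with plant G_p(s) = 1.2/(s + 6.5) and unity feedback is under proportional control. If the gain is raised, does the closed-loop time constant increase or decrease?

Closed-loop pole is at s = −(6.5+K_p·1.2); larger K_p moves it further left, so τ = 1/(6.5+K_p·1.2) decreases.

decrease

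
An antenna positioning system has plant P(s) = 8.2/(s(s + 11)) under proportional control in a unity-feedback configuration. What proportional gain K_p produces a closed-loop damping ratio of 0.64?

K_p = 9.01

Closed-loop characteristic equation: s² + 11s + K_p·8.2 = 0.
So ω_n = √(8.2K_p) and 2ζω_n = 11, giving ζ = 11/(2√(8.2K_p)).
Setting ζ = 0.64: √(8.2K_p) = 11/(2·0.64) = 8.594, so K_p = 73.85/8.2 = 9.01.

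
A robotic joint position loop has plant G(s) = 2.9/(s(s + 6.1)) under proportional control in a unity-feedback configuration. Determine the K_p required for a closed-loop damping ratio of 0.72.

Closed-loop characteristic equation: s² + 6.1s + K_p·2.9 = 0.
So ω_n = √(2.9K_p) and 2ζω_n = 6.1, giving ζ = 6.1/(2√(2.9K_p)).
Setting ζ = 0.72: √(2.9K_p) = 6.1/(2·0.72) = 4.236, so K_p = 17.94/2.9 = 6.19.

K_p = 6.19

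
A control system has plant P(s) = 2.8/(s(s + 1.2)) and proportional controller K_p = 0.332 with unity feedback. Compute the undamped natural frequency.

ω_n = 0.964 rad/s

1 + K_p·P(s) = 0 gives s² + 1.2s + 0.9296 = 0.
Matching s² + 2ζω_n s + ω_n²: ω_n = √0.9296 = 0.9642 rad/s and 2ζω_n = 1.2, so ζ = 1.2/(2·0.9642) = 0.622.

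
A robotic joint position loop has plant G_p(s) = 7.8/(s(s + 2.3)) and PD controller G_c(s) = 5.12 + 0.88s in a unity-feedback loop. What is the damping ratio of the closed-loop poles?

Forward path: (5.12 + 0.88s)·7.8/(s(s+2.3)). The closed-loop characteristic equation is s² + (2.3 + 7.8·0.88)s + 7.8·5.12 = 0.
That is s² + 9.164s + 39.94 = 0, so ω_n = 6.319 rad/s and ζ = 9.164/(2·6.319) = 0.7251.

ζ = 0.725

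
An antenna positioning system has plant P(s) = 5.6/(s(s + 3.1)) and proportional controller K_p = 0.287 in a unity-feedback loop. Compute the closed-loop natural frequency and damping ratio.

ω_n = 1.27 rad/s, ζ = 1.22

1 + K_p·P(s) = 0 gives s² + 3.1s + 1.607 = 0.
Matching s² + 2ζω_n s + ω_n²: ω_n = √1.607 = 1.268 rad/s and 2ζω_n = 3.1, so ζ = 3.1/(2·1.268) = 1.22.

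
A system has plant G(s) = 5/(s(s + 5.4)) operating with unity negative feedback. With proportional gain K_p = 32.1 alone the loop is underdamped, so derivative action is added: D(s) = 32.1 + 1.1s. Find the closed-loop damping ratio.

ζ = 0.43

Forward path: (32.1 + 1.1s)·5/(s(s+5.4)). The closed-loop characteristic equation is s² + (5.4 + 5·1.1)s + 5·32.1 = 0.
That is s² + 10.9s + 160.5 = 0, so ω_n = 12.67 rad/s and ζ = 10.9/(2·12.67) = 0.4302.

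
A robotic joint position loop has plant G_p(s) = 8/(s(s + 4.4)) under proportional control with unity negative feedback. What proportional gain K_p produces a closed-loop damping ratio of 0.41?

Closed-loop characteristic equation: s² + 4.4s + K_p·8 = 0.
So ω_n = √(8K_p) and 2ζω_n = 4.4, giving ζ = 4.4/(2√(8K_p)).
Setting ζ = 0.41: √(8K_p) = 4.4/(2·0.41) = 5.366, so K_p = 28.79/8 = 3.6.

K_p = 3.6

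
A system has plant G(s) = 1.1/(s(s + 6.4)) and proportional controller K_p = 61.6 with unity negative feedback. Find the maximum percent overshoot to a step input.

Closed-loop characteristic equation: s² + 6.4s + 67.76 = 0, so ω_n = 8.232 rad/s and ζ = 6.4/(2·8.232) = 0.3887.
%OS = 100·exp(−πζ/√(1−ζ²)) = 100·exp(−π·0.3887/√0.8489) = 26.6%.

26.6%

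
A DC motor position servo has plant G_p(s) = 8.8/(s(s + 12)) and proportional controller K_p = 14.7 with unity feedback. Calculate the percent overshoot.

From 1 + K_pG_p(s) = 0: s² + 12s + 129.4 = 0 ⇒ ω_n = 11.37, ζ = 0.5275.
%OS = 100·exp(−πζ/√(1−ζ²)) = 100·exp(−π·0.5275/√0.7217) = 14.2%.

14.2%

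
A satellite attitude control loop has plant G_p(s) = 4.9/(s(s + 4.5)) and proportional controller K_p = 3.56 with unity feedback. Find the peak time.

The closed-loop denominator s² + 4.5s + 17.44 gives ω_n = √17.44 = 4.177 and ζ = 4.5/(2ω_n) = 0.5387.
Damped frequency ω_d = ω_n√(1−ζ²) = 3.519 rad/s, so peak time T_p = π/ω_d = 0.893 s.

T_p = 0.893 s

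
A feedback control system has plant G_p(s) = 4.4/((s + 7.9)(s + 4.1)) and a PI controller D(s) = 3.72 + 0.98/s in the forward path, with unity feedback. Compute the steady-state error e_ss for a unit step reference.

0

The open loop D(s)G_p(s) has a pole at the origin (type 1), so the static position error constant is infinite and e_ss = 1/(1+∞) = 0.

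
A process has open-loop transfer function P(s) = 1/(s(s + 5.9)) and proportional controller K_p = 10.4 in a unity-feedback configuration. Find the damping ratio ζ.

ζ = 0.915

With unity feedback the closed-loop characteristic equation is s² + 5.9s + 10.4·1 = s² + 5.9s + 10.4 = 0.
So ω_n² = 10.4 ⇒ ω_n = 3.225 rad/s, and ζ = 5.9/(2ω_n) = 0.915.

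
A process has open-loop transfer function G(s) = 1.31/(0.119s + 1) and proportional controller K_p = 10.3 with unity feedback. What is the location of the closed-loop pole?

Closed loop: T(s) = K_p·G/(1+K_p·G) = 13.49/(0.119s + 1 + 13.49), with pole at s = −(1 + 13.49)/0.119 = −121.8.

s = -121.8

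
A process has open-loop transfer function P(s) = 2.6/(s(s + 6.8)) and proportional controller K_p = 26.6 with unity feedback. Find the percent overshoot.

The closed-loop denominator s² + 6.8s + 69.16 gives ω_n = √69.16 = 8.316 and ζ = 6.8/(2ω_n) = 0.4088.
%OS = 100·exp(−πζ/√(1−ζ²)) = 100·exp(−π·0.4088/√0.8329) = 24.5%.

24.5%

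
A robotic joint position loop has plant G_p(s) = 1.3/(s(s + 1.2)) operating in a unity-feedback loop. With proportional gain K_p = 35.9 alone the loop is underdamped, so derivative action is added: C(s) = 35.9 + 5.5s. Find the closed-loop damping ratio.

Forward path: (35.9 + 5.5s)·1.3/(s(s+1.2)). The closed-loop characteristic equation is s² + (1.2 + 1.3·5.5)s + 1.3·35.9 = 0.
That is s² + 8.35s + 46.67 = 0, so ω_n = 6.832 rad/s and ζ = 8.35/(2·6.832) = 0.6111.

ζ = 0.611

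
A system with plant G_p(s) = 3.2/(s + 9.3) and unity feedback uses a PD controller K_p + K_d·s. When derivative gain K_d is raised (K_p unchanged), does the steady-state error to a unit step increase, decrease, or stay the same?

At s = 0 the derivative term contributes nothing: C(0) = K_p regardless of K_d, so K_pos = K_p·G_p(0) and e_ss are unchanged.

unchanged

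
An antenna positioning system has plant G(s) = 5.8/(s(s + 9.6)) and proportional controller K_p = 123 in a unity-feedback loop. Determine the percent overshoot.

56.3%

The closed-loop denominator s² + 9.6s + 713.4 gives ω_n = √713.4 = 26.71 and ζ = 9.6/(2ω_n) = 0.1797.
%OS = 100·exp(−πζ/√(1−ζ²)) = 100·exp(−π·0.1797/√0.9677) = 56.3%.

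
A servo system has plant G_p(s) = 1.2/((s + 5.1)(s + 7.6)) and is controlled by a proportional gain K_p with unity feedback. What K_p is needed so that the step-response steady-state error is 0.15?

Steady-state error for a unit step on this type-0 loop is 1/(1 + K_p·G_p(0)).
G_p(0) = 0.03096. Require 1/(1 + K_p·0.03096) = 0.15, so 1 + 0.03096·K_p = 6.667.
K_p = (6.667 − 1)/0.03096 = 183.

K_p = 183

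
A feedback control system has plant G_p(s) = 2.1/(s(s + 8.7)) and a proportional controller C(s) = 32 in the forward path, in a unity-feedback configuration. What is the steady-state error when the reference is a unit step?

0

The open loop C(s)G_p(s) has a pole at the origin (type 1), so the static position error constant is infinite and e_ss = 1/(1+∞) = 0.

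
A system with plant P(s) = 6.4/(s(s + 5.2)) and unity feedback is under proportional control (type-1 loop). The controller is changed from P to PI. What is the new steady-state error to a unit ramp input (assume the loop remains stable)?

0

The integrator raises the loop to type 2, so K_v → ∞ and e_ss to a ramp is zero.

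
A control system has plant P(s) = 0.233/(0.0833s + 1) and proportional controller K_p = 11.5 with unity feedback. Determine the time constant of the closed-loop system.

τ = 0.0226 s

Closed loop: T(s) = K_p·P/(1+K_p·P) = 2.679/(0.0833s + 1 + 2.679), with pole at s = −(1 + 2.679)/0.0833 = −44.17.
Closed-loop time constant τ = 1/44.17 = 0.0226 s.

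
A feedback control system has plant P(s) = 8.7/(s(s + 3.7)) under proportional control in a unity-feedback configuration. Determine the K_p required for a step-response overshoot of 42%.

From %OS = 100·exp(−πζ/√(1−ζ²)) = 42%, ζ = −ln(0.42)/√(π²+ln²(0.42)) = 0.2662.
Characteristic equation s² + 3.7s + 8.7K_p = 0 gives ζ = 3.7/(2√(8.7K_p)).
Setting ζ = 0.2662: √(8.7K_p) = 3.7/(2·0.2662) = 6.95, so K_p = 48.31/8.7 = 5.55.

K_p = 5.55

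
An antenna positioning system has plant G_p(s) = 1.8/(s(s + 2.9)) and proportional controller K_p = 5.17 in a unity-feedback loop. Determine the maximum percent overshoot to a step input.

18.3%

Closed-loop characteristic equation: s² + 2.9s + 9.306 = 0, so ω_n = 3.051 rad/s and ζ = 2.9/(2·3.051) = 0.4753.
%OS = 100·exp(−πζ/√(1−ζ²)) = 100·exp(−π·0.4753/√0.7741) = 18.3%.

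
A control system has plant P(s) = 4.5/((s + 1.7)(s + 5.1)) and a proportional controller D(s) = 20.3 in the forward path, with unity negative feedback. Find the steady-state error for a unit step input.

0.0867

The loop is type 0. Static position error constant K_pos = D(0)·P(0) = 20.3·0.519 = 10.54.
Steady-state error to a unit step: e_ss = 1/(1+K_pos) = 1/11.54 = 0.0867.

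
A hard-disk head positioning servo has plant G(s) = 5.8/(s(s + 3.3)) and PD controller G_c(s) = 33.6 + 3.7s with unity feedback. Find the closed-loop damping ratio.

Forward path: (33.6 + 3.7s)·5.8/(s(s+3.3)). The closed-loop characteristic equation is s² + (3.3 + 5.8·3.7)s + 5.8·33.6 = 0.
That is s² + 24.76s + 194.9 = 0, so ω_n = 13.96 rad/s and ζ = 24.76/(2·13.96) = 0.8868.

ζ = 0.887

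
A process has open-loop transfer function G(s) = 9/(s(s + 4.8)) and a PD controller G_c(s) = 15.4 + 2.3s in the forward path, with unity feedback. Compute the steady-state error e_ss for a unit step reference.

0

The open loop G_c(s)G(s) has a pole at the origin (type 1), so the static position error constant is infinite and e_ss = 1/(1+∞) = 0.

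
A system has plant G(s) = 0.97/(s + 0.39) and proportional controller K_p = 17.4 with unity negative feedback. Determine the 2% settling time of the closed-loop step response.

T_s ≈ 0.232 s

Closed-loop transfer function: T(s) = K_p·G(s)/(1 + K_p·G(s)) = 16.88/(s + 0.39 + 16.88) = 16.88/(s + 17.27).
Time constant τ = 1/17.27 = 0.05791 s, so the 2% settling time is about 4τ = 0.232 s.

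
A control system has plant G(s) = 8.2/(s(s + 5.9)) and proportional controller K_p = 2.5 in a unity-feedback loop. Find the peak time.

T_p = 0.915 s

The closed-loop denominator s² + 5.9s + 20.5 gives ω_n = √20.5 = 4.528 and ζ = 5.9/(2ω_n) = 0.6515.
Damped frequency ω_d = ω_n√(1−ζ²) = 3.435 rad/s, so peak time T_p = π/ω_d = 0.915 s.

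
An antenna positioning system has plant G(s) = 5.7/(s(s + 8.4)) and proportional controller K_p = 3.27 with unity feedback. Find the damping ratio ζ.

1 + K_p·G(s) = 0 gives s² + 8.4s + 18.64 = 0.
So ω_n² = 18.64 ⇒ ω_n = 4.317 rad/s, and ζ = 8.4/(2ω_n) = 0.973.

ζ = 0.973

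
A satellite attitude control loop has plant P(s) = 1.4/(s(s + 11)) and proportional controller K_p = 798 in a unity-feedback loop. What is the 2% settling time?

T_s ≈ 0.727 s

From 1 + K_pP(s) = 0: s² + 11s + 1117 = 0 ⇒ ω_n = 33.42, ζ = 0.1645.
2% settling time T_s ≈ 4/(ζω_n) = 4/5.5 = 0.727 s.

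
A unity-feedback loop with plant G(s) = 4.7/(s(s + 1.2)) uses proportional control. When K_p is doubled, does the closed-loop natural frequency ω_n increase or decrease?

increase

ω_n = √(4.7·K_p), which grows with K_p.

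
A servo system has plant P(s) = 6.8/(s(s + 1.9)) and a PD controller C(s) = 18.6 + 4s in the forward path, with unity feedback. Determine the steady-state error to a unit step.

0

The open loop C(s)P(s) has a pole at the origin (type 1), so the static position error constant is infinite and e_ss = 1/(1+∞) = 0.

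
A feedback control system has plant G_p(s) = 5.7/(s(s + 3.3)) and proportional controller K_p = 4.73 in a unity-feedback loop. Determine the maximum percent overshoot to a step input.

Closed-loop characteristic equation: s² + 3.3s + 26.96 = 0, so ω_n = 5.192 rad/s and ζ = 3.3/(2·5.192) = 0.3178.
%OS = 100·exp(−πζ/√(1−ζ²)) = 100·exp(−π·0.3178/√0.899) = 34.9%.

34.9%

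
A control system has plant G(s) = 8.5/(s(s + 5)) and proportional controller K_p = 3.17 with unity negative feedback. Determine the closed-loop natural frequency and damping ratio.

ω_n = 5.19 rad/s, ζ = 0.482

1 + K_p·G(s) = 0 gives s² + 5s + 26.95 = 0.
So ω_n² = 26.95 ⇒ ω_n = 5.191 rad/s, and ζ = 5/(2ω_n) = 0.482.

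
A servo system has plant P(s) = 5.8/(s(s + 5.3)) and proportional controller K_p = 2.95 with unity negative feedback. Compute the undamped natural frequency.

1 + K_p·P(s) = 0 gives s² + 5.3s + 17.11 = 0.
Matching s² + 2ζω_n s + ω_n²: ω_n = √17.11 = 4.136 rad/s and 2ζω_n = 5.3, so ζ = 5.3/(2·4.136) = 0.641.

ω_n = 4.14 rad/s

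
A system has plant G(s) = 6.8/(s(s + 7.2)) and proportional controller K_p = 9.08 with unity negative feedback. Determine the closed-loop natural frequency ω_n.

ω_n = 7.86 rad/s

The closed-loop denominator is s(s+7.2) + 9.08·6.8 = s² + 7.2s + 61.74.
So ω_n² = 61.74 ⇒ ω_n = 7.858 rad/s, and ζ = 7.2/(2ω_n) = 0.458.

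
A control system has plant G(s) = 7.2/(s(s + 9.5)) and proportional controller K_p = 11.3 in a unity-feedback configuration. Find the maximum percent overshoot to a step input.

14.3%

The closed-loop denominator s² + 9.5s + 81.36 gives ω_n = √81.36 = 9.02 and ζ = 9.5/(2ω_n) = 0.5266.
%OS = 100·exp(−πζ/√(1−ζ²)) = 100·exp(−π·0.5266/√0.7227) = 14.3%.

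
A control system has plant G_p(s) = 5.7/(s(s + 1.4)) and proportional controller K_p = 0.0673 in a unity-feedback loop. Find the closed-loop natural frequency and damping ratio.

ω_n = 0.619 rad/s, ζ = 1.13

With unity feedback the closed-loop characteristic equation is s² + 1.4s + 0.0673·5.7 = s² + 1.4s + 0.3836 = 0.
So ω_n² = 0.3836 ⇒ ω_n = 0.6194 rad/s, and ζ = 1.4/(2ω_n) = 1.13.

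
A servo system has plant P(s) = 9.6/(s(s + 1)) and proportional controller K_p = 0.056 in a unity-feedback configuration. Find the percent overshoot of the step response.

The closed-loop denominator s² + 1s + 0.5376 gives ω_n = √0.5376 = 0.7332 and ζ = 1/(2ω_n) = 0.6819.
%OS = 100·exp(−πζ/√(1−ζ²)) = 100·exp(−π·0.6819/√0.535) = 5.34%.

5.34%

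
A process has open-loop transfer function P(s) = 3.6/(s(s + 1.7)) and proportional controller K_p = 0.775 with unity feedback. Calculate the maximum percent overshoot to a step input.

15.6%

From 1 + K_pP(s) = 0: s² + 1.7s + 2.79 = 0 ⇒ ω_n = 1.67, ζ = 0.5089.
%OS = 100·exp(−πζ/√(1−ζ²)) = 100·exp(−π·0.5089/√0.741) = 15.6%.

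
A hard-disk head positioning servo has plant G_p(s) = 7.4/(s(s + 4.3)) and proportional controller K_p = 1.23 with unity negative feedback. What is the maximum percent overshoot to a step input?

From 1 + K_pG_p(s) = 0: s² + 4.3s + 9.102 = 0 ⇒ ω_n = 3.017, ζ = 0.7126.
%OS = 100·exp(−πζ/√(1−ζ²)) = 100·exp(−π·0.7126/√0.4921) = 4.11%.

4.11%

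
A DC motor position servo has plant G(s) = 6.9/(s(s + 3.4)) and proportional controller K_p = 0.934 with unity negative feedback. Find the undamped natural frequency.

1 + K_p·G(s) = 0 gives s² + 3.4s + 6.445 = 0.
So ω_n² = 6.445 ⇒ ω_n = 2.539 rad/s, and ζ = 3.4/(2ω_n) = 0.67.

ω_n = 2.54 rad/s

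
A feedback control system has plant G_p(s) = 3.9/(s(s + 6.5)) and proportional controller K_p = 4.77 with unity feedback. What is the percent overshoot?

The closed-loop denominator s² + 6.5s + 18.6 gives ω_n = √18.6 = 4.313 and ζ = 6.5/(2ω_n) = 0.7535.
%OS = 100·exp(−πζ/√(1−ζ²)) = 100·exp(−π·0.7535/√0.4322) = 2.73%.

2.73%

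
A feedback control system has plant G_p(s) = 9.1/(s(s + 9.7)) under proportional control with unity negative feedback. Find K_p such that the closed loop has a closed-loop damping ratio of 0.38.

K_p = 17.9

Closed-loop characteristic equation: s² + 9.7s + K_p·9.1 = 0.
So ω_n = √(9.1K_p) and 2ζω_n = 9.7, giving ζ = 9.7/(2√(9.1K_p)).
Setting ζ = 0.38: √(9.1K_p) = 9.7/(2·0.38) = 12.76, so K_p = 162.9/9.1 = 17.9.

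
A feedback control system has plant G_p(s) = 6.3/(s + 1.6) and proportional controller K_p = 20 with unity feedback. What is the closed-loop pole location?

s = -127.6

Closed-loop transfer function: T(s) = K_p·G_p(s)/(1 + K_p·G_p(s)) = 126/(s + 1.6 + 126) = 126/(s + 127.6).
The closed-loop pole is at s = −127.6.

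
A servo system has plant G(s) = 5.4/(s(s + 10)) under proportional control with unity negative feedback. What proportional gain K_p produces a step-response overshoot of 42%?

K_p = 65.3

From %OS = 100·exp(−πζ/√(1−ζ²)) = 42%, ζ = −ln(0.42)/√(π²+ln²(0.42)) = 0.2662.
Characteristic equation s² + 10s + 5.4K_p = 0 gives ζ = 10/(2√(5.4K_p)).
Setting ζ = 0.2662: √(5.4K_p) = 10/(2·0.2662) = 18.78, so K_p = 352.9/5.4 = 65.3.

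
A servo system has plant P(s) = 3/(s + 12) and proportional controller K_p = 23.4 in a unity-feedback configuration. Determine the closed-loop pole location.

Closed-loop transfer function: T(s) = K_p·P(s)/(1 + K_p·P(s)) = 70.2/(s + 12 + 70.2) = 70.2/(s + 82.2).
The closed-loop pole is at s = −82.2.

s = -82.2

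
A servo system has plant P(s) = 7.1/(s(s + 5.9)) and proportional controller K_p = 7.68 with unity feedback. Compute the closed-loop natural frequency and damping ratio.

ω_n = 7.38 rad/s, ζ = 0.399

With unity feedback the closed-loop characteristic equation is s² + 5.9s + 7.68·7.1 = s² + 5.9s + 54.53 = 0.
Matching s² + 2ζω_n s + ω_n²: ω_n = √54.53 = 7.384 rad/s and 2ζω_n = 5.9, so ζ = 5.9/(2·7.384) = 0.399.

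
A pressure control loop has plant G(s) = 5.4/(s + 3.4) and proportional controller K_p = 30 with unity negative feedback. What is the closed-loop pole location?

s = -165.4

Closed-loop transfer function: T(s) = K_p·G(s)/(1 + K_p·G(s)) = 162/(s + 3.4 + 162) = 162/(s + 165.4).
The closed-loop pole is at s = −165.4.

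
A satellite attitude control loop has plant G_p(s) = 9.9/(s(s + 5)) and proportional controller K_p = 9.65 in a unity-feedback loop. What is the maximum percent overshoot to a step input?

43.6%

Closed-loop characteristic equation: s² + 5s + 95.54 = 0, so ω_n = 9.774 rad/s and ζ = 5/(2·9.774) = 0.2558.
%OS = 100·exp(−πζ/√(1−ζ²)) = 100·exp(−π·0.2558/√0.9346) = 43.6%.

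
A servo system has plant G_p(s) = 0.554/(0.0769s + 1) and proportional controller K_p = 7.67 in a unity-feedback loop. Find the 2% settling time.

Closed loop: T(s) = K_p·G_p/(1+K_p·G_p) = 4.249/(0.0769s + 1 + 4.249), with pole at s = −(1 + 4.249)/0.0769 = −68.26.
τ = 1/68.26 = 0.01465 s, so 2% settling time ≈ 4τ = 0.0586 s.

T_s ≈ 0.0586 s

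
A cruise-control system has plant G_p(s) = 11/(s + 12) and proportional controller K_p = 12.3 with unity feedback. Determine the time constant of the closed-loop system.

τ = 0.00679 s

Closed-loop transfer function: T(s) = K_p·G_p(s)/(1 + K_p·G_p(s)) = 135.3/(s + 12 + 135.3) = 135.3/(s + 147.3).
Time constant τ = 1/147.3 = 0.00679 s.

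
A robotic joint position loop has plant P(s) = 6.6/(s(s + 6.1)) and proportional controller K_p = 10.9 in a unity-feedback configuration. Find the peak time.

T_p = 0.397 s

Closed-loop characteristic equation: s² + 6.1s + 71.94 = 0, so ω_n = 8.482 rad/s and ζ = 6.1/(2·8.482) = 0.3596.
Damped frequency ω_d = ω_n√(1−ζ²) = 7.914 rad/s, so peak time T_p = π/ω_d = 0.397 s.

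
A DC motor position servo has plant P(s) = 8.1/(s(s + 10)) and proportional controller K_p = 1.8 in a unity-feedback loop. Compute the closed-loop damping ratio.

ζ = 1.31

With unity feedback the closed-loop characteristic equation is s² + 10s + 1.8·8.1 = s² + 10s + 14.58 = 0.
Matching s² + 2ζω_n s + ω_n²: ω_n = √14.58 = 3.818 rad/s and 2ζω_n = 10, so ζ = 10/(2·3.818) = 1.31.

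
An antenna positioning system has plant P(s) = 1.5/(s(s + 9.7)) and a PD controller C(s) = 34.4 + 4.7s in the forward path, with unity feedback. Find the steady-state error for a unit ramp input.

0.188

The loop has one pole at the origin (type 1). Velocity error constant K_v = lim_{s→0} s·C(s)P(s) = 34.4·1.5/9.7 = 5.32.
Steady-state error to a unit ramp: e_ss = 1/K_v = 0.188.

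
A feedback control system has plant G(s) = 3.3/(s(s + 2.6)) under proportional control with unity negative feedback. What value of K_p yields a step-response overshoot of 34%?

From %OS = 100·exp(−πζ/√(1−ζ²)) = 34%, ζ = −ln(0.34)/√(π²+ln²(0.34)) = 0.3248.
Characteristic equation s² + 2.6s + 3.3K_p = 0 gives ζ = 2.6/(2√(3.3K_p)).
Setting ζ = 0.3248: √(3.3K_p) = 2.6/(2·0.3248) = 4.003, so K_p = 16.02/3.3 = 4.86.

K_p = 4.86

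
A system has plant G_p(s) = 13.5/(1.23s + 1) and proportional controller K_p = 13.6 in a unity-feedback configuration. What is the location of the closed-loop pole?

Closed loop: T(s) = K_p·G_p/(1+K_p·G_p) = 183.6/(1.23s + 1 + 183.6), with pole at s = −(1 + 183.6)/1.23 = −150.1.

s = -150.1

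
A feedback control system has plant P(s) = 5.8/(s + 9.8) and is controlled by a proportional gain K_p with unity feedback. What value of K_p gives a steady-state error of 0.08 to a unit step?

Steady-state error for a unit step on this type-0 loop is 1/(1 + K_p·P(0)).
P(0) = 0.5918. Require 1/(1 + K_p·0.5918) = 0.08, so 1 + 0.5918·K_p = 12.5.
K_p = (12.5 − 1)/0.5918 = 19.4.

K_p = 19.4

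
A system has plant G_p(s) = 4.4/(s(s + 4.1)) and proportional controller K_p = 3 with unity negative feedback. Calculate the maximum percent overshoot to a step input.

11.7%

The closed-loop denominator s² + 4.1s + 13.2 gives ω_n = √13.2 = 3.633 and ζ = 4.1/(2ω_n) = 0.5642.
%OS = 100·exp(−πζ/√(1−ζ²)) = 100·exp(−π·0.5642/√0.6816) = 11.7%.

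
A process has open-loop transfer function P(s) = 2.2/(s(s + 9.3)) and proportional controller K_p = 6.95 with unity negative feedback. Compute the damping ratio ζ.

The closed-loop denominator is s(s+9.3) + 6.95·2.2 = s² + 9.3s + 15.29.
Matching s² + 2ζω_n s + ω_n²: ω_n = √15.29 = 3.91 rad/s and 2ζω_n = 9.3, so ζ = 9.3/(2·3.91) = 1.19.

ζ = 1.19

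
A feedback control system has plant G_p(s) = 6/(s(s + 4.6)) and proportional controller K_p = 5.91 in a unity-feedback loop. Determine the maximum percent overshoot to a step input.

Closed-loop characteristic equation: s² + 4.6s + 35.46 = 0, so ω_n = 5.955 rad/s and ζ = 4.6/(2·5.955) = 0.3862.
%OS = 100·exp(−πζ/√(1−ζ²)) = 100·exp(−π·0.3862/√0.8508) = 26.8%.

26.8%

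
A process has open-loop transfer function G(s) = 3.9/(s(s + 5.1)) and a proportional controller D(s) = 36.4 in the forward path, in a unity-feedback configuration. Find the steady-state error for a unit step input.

The open loop D(s)G(s) has a pole at the origin (type 1), so the static position error constant is infinite and e_ss = 1/(1+∞) = 0.

0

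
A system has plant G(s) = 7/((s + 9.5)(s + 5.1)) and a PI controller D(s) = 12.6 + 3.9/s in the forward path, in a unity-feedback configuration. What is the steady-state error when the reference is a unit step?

0

The open loop D(s)G(s) has a pole at the origin (type 1), so the static position error constant is infinite and e_ss = 1/(1+∞) = 0.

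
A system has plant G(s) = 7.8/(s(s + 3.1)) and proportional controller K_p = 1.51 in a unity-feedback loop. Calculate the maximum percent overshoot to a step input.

The closed-loop denominator s² + 3.1s + 11.78 gives ω_n = √11.78 = 3.432 and ζ = 3.1/(2ω_n) = 0.4516.
%OS = 100·exp(−πζ/√(1−ζ²)) = 100·exp(−π·0.4516/√0.796) = 20.4%.

20.4%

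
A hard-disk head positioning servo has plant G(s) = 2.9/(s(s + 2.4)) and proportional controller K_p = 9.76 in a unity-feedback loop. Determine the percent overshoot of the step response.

The closed-loop denominator s² + 2.4s + 28.3 gives ω_n = √28.3 = 5.32 and ζ = 2.4/(2ω_n) = 0.2256.
%OS = 100·exp(−πζ/√(1−ζ²)) = 100·exp(−π·0.2256/√0.9491) = 48.3%.

48.3%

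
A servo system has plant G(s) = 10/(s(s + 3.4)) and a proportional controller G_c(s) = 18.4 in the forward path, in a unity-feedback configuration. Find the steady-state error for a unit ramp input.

0.0185

The loop has one pole at the origin (type 1). Velocity error constant K_v = lim_{s→0} s·G_c(s)G(s) = 18.4·10/3.4 = 54.12.
Steady-state error to a unit ramp: e_ss = 1/K_v = 0.0185.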